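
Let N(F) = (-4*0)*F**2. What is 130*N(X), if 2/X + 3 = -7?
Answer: 0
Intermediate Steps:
X = -1/5 (X = 2/(-3 - 7) = 2/(-10) = 2*(-1/10) = -1/5 ≈ -0.20000)
N(F) = 0 (N(F) = 0*F**2 = 0)
130*N(X) = 130*0 = 0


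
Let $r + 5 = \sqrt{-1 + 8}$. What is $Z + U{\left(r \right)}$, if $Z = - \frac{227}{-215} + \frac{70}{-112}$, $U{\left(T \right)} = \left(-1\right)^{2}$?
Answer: $\frac{2461}{1720} \approx 1.4308$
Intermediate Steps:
$r = -5 + \sqrt{7}$ ($r = -5 + \sqrt{-1 + 8} = -5 + \sqrt{7} \approx -2.3542$)
$U{\left(T \right)} = 1$
$Z = \frac{741}{1720}$ ($Z = \left(-227\right) \left(- \frac{1}{215}\right) + 70 \left(- \frac{1}{112}\right) = \frac{227}{215} - \frac{5}{8} = \frac{741}{1720} \approx 0.43081$)
$Z + U{\left(r \right)} = \frac{741}{1720} + 1 = \frac{2461}{1720}$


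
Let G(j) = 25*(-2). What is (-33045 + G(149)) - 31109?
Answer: -64204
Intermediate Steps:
G(j) = -50
(-33045 + G(149)) - 31109 = (-33045 - 50) - 31109 = -33095 - 31109 = -64204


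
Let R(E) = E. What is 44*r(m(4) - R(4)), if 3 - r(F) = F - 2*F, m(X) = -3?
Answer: -176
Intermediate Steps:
r(F) = 3 + F (r(F) = 3 - (F - 2*F) = 3 - (-1)*F = 3 + F)
44*r(m(4) - R(4)) = 44*(3 + (-3 - 1*4)) = 44*(3 + (-3 - 4)) = 44*(3 - 7) = 44*(-4) = -176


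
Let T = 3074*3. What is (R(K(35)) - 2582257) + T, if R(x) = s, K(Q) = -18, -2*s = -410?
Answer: -2572830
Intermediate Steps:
s = 205 (s = -1/2*(-410) = 205)
T = 9222
R(x) = 205
(R(K(35)) - 2582257) + T = (205 - 2582257) + 9222 = -2582052 + 9222 = -2572830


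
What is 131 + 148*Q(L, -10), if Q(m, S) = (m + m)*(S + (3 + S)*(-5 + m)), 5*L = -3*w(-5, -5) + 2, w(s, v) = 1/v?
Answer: 2136707/625 ≈ 3418.7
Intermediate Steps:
L = 13/25 (L = (-3/(-5) + 2)/5 = (-3*(-1/5) + 2)/5 = (3/5 + 2)/5 = (1/5)*(13/5) = 13/25 ≈ 0.52000)
Q(m, S) = 2*m*(S + (-5 + m)*(3 + S)) (Q(m, S) = (2*m)*(S + (-5 + m)*(3 + S)) = 2*m*(S + (-5 + m)*(3 + S)))
131 + 148*Q(L, -10) = 131 + 148*(2*(13/25)*(-15 - 4*(-10) + 3*(13/25) - 10*13/25)) = 131 + 148*(2*(13/25)*(-15 + 40 + 39/25 - 26/5)) = 131 + 148*(2*(13/25)*(534/25)) = 131 + 148*(13884/625) = 131 + 2054832/625 = 2136707/625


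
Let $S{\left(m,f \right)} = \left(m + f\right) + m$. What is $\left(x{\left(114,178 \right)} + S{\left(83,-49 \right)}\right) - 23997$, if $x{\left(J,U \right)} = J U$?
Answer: $-3588$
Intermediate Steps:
$S{\left(m,f \right)} = f + 2 m$ ($S{\left(m,f \right)} = \left(f + m\right) + m = f + 2 m$)
$\left(x{\left(114,178 \right)} + S{\left(83,-49 \right)}\right) - 23997 = \left(114 \cdot 178 + \left(-49 + 2 \cdot 83\right)\right) - 23997 = \left(20292 + \left(-49 + 166\right)\right) - 23997 = \left(20292 + 117\right) - 23997 = 20409 - 23997 = -3588$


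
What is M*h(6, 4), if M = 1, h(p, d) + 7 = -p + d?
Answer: -9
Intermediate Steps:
h(p, d) = -7 + d - p (h(p, d) = -7 + (-p + d) = -7 + (d - p) = -7 + d - p)
M*h(6, 4) = 1*(-7 + 4 - 1*6) = 1*(-7 + 4 - 6) = 1*(-9) = -9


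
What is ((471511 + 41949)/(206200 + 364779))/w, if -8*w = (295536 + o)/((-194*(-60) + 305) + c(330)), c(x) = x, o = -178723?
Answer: -50421772000/66697769927 ≈ -0.75597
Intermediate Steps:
w = -116813/98200 (w = -(295536 - 178723)/(8*((-194*(-60) + 305) + 330)) = -116813/(8*((11640 + 305) + 330)) = -116813/(8*(11945 + 330)) = -116813/(8*12275) = -⅛*116813/12275 = -116813/98200 ≈ -1.1895)
((471511 + 41949)/(206200 + 364779))/w = ((471511 + 41949)/(206200 + 364779))/(-116813/98200) = (513460/570979)*(-98200/116813) = -50421772000/66697769927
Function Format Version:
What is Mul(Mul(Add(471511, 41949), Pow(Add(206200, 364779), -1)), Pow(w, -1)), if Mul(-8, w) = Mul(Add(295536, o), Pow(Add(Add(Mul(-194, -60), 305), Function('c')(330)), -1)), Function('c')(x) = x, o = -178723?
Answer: Rational(-50421772000, 66697769927) ≈ -0.75597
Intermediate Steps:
w = Rational(-116813, 98200) (w = Mul(Rational(-1, 8), Mul(Add(295536, -178723), Pow(Add(Add(Mul(-194, -60), 305), 330), -1))) = Mul(Rational(-1, 8), Mul(116813, Pow(Add(Add(11640, 305), 330), -1))) = Mul(Rational(-1, 8), Mul(116813, Pow(Add(11945, 330), -1))) = Mul(Rational(-1, 8), Mul(116813, Pow(12275, -1))) = Mul(Rational(-1, 8), Mul(116813, Rational(1, 12275))) = Mul(Rational(-1, 8), Rational(116813, 12275)) = Rational(-116813, 98200) ≈ -1.1895)
Mul(Mul(Add(471511, 41949), Pow(Add(206200, 364779), -1)), Pow(w, -1)) = Mul(Mul(Add(471511, 41949), Pow(Add(206200, 364779), -1)), Pow(Rational(-116813, 98200), -1)) = Mul(Mul(513460, Pow(570979, -1)), Rational(-98200, 116813)) = Mul(Mul(513460, Rational(1, 570979)), Rational(-98200, 116813)) = Mul(Rational(513460, 570979), Rational(-98200, 116813)) = Rational(-50421772000, 66697769927)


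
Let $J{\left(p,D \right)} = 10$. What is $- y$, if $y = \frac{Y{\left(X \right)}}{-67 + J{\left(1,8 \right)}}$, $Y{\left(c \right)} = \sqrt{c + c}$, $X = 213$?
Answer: $\frac{\sqrt{426}}{57} \approx 0.3621$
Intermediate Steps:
$Y{\left(c \right)} = \sqrt{2} \sqrt{c}$ ($Y{\left(c \right)} = \sqrt{2 c} = \sqrt{2} \sqrt{c}$)
$y = - \frac{\sqrt{426}}{57}$ ($y = \frac{\sqrt{2} \sqrt{213}}{-67 + 10} = \frac{\sqrt{426}}{-57} = - \frac{\sqrt{426}}{57} \approx -0.3621$)
$- y = - \frac{\left(-1\right) \sqrt{426}}{57} = \frac{\sqrt{426}}{57}$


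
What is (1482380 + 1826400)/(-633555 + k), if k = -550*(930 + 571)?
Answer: -661756/291821 ≈ -2.2677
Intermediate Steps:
k = -825550 (k = -550*1501 = -825550)
(1482380 + 1826400)/(-633555 + k) = (1482380 + 1826400)/(-633555 - 825550) = 3308780/(-1459105) = 3308780*(-1/1459105) = -661756/291821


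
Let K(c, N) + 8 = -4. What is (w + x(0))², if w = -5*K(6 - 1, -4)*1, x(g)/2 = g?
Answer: 3600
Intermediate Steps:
K(c, N) = -12 (K(c, N) = -8 - 4 = -12)
x(g) = 2*g
w = 60 (w = -5*(-12)*1 = 60*1 = 60)
(w + x(0))² = (60 + 2*0)² = (60 + 0)² = 60² = 3600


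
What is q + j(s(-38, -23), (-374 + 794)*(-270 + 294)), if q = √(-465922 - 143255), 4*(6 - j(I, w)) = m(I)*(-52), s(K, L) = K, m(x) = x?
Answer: -488 + I*√609177 ≈ -488.0 + 780.5*I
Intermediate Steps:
j(I, w) = 6 + 13*I (j(I, w) = 6 - I*(-52)/4 = 6 - (-13)*I = 6 + 13*I)
q = I*√609177 (q = √(-609177) = I*√609177 ≈ 780.5*I)
q + j(s(-38, -23), (-374 + 794)*(-270 + 294)) = I*√609177 + (6 + 13*(-38)) = I*√609177 + (6 - 494) = I*√609177 - 488 = -488 + I*√609177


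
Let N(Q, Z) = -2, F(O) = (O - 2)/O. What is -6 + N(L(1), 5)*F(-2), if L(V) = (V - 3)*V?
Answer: -10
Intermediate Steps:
L(V) = V*(-3 + V) (L(V) = (-3 + V)*V = V*(-3 + V))
F(O) = (-2 + O)/O
-6 + N(L(1), 5)*F(-2) = -6 - 2*(-2 - 2)/(-2) = -6 - (-1)*(-4) = -6 - 2*2 = -6 - 4 = -10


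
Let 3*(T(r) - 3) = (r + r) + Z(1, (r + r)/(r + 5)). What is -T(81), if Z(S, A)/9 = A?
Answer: -2694/43 ≈ -62.651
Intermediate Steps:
Z(S, A) = 9*A
T(r) = 3 + 2*r/3 + 6*r/(5 + r) (T(r) = 3 + ((r + r) + 9*((r + r)/(r + 5)))/3 = 3 + (2*r + 9*((2*r)/(5 + r)))/3 = 3 + (2*r + 9*(2*r/(5 + r)))/3 = 3 + (2*r + 18*r/(5 + r))/3 = 3 + (2*r/3 + 6*r/(5 + r)) = 3 + 2*r/3 + 6*r/(5 + r))
-T(81) = -(45 + 2*81² + 37*81)/(3*(5 + 81)) = -(45 + 2*6561 + 2997)/(3*86) = -(45 + 13122 + 2997)/(3*86) = -16164/(3*86) = -1*2694/43 = -2694/43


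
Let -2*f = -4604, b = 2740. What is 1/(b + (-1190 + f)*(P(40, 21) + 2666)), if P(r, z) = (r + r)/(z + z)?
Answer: 21/62358452 ≈ 3.3676e-7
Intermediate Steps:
P(r, z) = r/z (P(r, z) = (2*r)/((2*z)) = (2*r)*(1/(2*z)) = r/z)
f = 2302 (f = -½*(-4604) = 2302)
1/(b + (-1190 + f)*(P(40, 21) + 2666)) = 1/(2740 + (-1190 + 2302)*(40/21 + 2666)) = 1/(2740 + 1112*(40*(1/21) + 2666)) = 1/(2740 + 1112*(40/21 + 2666)) = 1/(2740 + 1112*(56026/21)) = 1/(2740 + 62300912/21) = 1/(62358452/21) = 21/62358452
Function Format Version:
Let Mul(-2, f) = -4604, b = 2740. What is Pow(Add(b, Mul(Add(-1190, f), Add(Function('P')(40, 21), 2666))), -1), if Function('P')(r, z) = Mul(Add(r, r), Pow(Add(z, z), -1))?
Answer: Rational(21, 62358452) ≈ 3.3676e-7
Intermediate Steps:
Function('P')(r, z) = Mul(r, Pow(z, -1)) (Function('P')(r, z) = Mul(Mul(2, r), Pow(Mul(2, z), -1)) = Mul(Mul(2, r), Mul(Rational(1, 2), Pow(z, -1))) = Mul(r, Pow(z, -1)))
f = 2302 (f = Mul(Rational(-1, 2), -4604) = 2302)
Pow(Add(b, Mul(Add(-1190, f), Add(Function('P')(40, 21), 2666))), -1) = Pow(Add(2740, Mul(Add(-1190, 2302), Add(Mul(40, Pow(21, -1)), 2666))), -1) = Pow(Add(2740, Mul(1112, Add(Mul(40, Rational(1, 21)), 2666))), -1) = Pow(Add(2740, Mul(1112, Add(Rational(40, 21), 2666))), -1) = Pow(Add(2740, Mul(1112, Rational(56026, 21))), -1) = Pow(Add(2740, Rational(62300912, 21)), -1) = Pow(Rational(62358452, 21), -1) = Rational(21, 62358452)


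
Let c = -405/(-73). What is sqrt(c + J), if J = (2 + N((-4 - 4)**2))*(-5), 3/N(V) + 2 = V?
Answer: I*sqrt(96154870)/4526 ≈ 2.1666*I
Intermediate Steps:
N(V) = 3/(-2 + V)
J = -635/62 (J = (2 + 3/(-2 + (-4 - 4)**2))*(-5) = (2 + 3/(-2 + (-8)**2))*(-5) = (2 + 3/(-2 + 64))*(-5) = (2 + 3/62)*(-5) = (127/62)*(-5) = -635/62 ≈ -10.242)
c = 405/73 (c = -405*(-1/73) = 405/73 ≈ 5.5479)
sqrt(c + J) = sqrt(405/73 - 635/62) = sqrt(-21245/4526) = I*sqrt(96154870)/4526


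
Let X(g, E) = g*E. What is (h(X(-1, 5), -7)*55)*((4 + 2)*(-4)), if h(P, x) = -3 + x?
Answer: 13200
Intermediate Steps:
X(g, E) = E*g
(h(X(-1, 5), -7)*55)*((4 + 2)*(-4)) = ((-3 - 7)*55)*((4 + 2)*(-4)) = (-10*55)*(6*(-4)) = -550*(-24) = 13200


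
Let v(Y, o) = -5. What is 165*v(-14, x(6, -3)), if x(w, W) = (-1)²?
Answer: -825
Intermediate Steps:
x(w, W) = 1
165*v(-14, x(6, -3)) = 165*(-5) = -825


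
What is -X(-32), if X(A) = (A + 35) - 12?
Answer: 9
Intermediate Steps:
X(A) = 23 + A (X(A) = (35 + A) - 12 = 23 + A)
-X(-32) = -(23 - 32) = -1*(-9) = 9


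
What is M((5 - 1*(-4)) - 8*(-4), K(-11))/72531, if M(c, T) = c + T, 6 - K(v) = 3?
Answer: 44/72531 ≈ 0.00060664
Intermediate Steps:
K(v) = 3 (K(v) = 6 - 1*3 = 6 - 3 = 3)
M(c, T) = T + c
M((5 - 1*(-4)) - 8*(-4), K(-11))/72531 = (3 + ((5 - 1*(-4)) - 8*(-4)))/72531 = (3 + ((5 + 4) + 32))*(1/72531) = (3 + (9 + 32))*(1/72531) = (3 + 41)*(1/72531) = 44*(1/72531) = 44/72531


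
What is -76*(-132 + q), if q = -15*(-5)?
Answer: 4332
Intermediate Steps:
q = 75
-76*(-132 + q) = -76*(-132 + 75) = -76*(-57) = 4332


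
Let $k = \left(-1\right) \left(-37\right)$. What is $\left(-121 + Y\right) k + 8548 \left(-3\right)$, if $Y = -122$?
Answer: $-34635$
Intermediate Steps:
$k = 37$
$\left(-121 + Y\right) k + 8548 \left(-3\right) = \left(-121 - 122\right) 37 + 8548 \left(-3\right) = \left(-243\right) 37 - 25644 = -8991 - 25644 = -34635$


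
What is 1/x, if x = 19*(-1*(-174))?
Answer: 1/3306 ≈ 0.00030248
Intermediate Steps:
x = 3306 (x = 19*174 = 3306)
1/x = 1/3306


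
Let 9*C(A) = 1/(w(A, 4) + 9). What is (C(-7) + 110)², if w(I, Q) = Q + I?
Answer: 35295481/2916 ≈ 12104.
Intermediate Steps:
w(I, Q) = I + Q
C(A) = 1/(9*(13 + A)) (C(A) = 1/(9*((A + 4) + 9)) = 1/(9*((4 + A) + 9)) = 1/(9*(13 + A)))
(C(-7) + 110)² = (1/(9*(13 - 7)) + 110)² = ((⅑)/6 + 110)² = ((⅑)*(⅙) + 110)² = (1/54 + 110)² = (5941/54)² = 35295481/2916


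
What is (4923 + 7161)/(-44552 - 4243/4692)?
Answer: -56698128/209042227 ≈ -0.27123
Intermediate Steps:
(4923 + 7161)/(-44552 - 4243/4692) = 12084/(-44552 - 4243*1/4692) = 12084/(-44552 - 4243/4692) = 12084/(-209042227/4692) = 12084*(-4692/209042227) = -56698128/209042227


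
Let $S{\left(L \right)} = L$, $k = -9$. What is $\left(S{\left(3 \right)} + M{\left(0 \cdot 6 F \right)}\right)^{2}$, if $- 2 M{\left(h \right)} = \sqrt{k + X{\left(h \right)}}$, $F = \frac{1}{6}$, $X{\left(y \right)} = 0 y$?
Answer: $\frac{27}{4} - 9 i \approx 6.75 - 9.0 i$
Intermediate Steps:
$X{\left(y \right)} = 0$
$F = \frac{1}{6} \approx 0.16667$
$M{\left(h \right)} = - \frac{3 i}{2}$ ($M{\left(h \right)} = - \frac{\sqrt{-9 + 0}}{2} = - \frac{\sqrt{-9}}{2} = - \frac{3 i}{2}$)
$\left(S{\left(3 \right)} + M{\left(0 \cdot 6 F \right)}\right)^{2} = \left(3 - \frac{3 i}{2}\right)^{2}$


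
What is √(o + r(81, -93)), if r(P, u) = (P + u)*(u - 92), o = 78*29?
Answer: 3*√498 ≈ 66.948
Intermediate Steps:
o = 2262
r(P, u) = (-92 + u)*(P + u) (r(P, u) = (P + u)*(-92 + u) = (-92 + u)*(P + u))
√(o + r(81, -93)) = √(2262 + ((-93)² - 92*81 - 92*(-93) + 81*(-93))) = √(2262 + (8649 - 7452 + 8556 - 7533)) = √(2262 + 2220) = √4482 = 3*√498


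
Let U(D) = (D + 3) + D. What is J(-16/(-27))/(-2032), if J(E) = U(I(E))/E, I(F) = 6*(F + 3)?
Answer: -1245/32512 ≈ -0.038294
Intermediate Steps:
I(F) = 18 + 6*F (I(F) = 6*(3 + F) = 18 + 6*F)
U(D) = 3 + 2*D (U(D) = (3 + D) + D = 3 + 2*D)
J(E) = (39 + 12*E)/E (J(E) = (3 + 2*(18 + 6*E))/E = (3 + (36 + 12*E))/E = (39 + 12*E)/E)
J(-16/(-27))/(-2032) = (12 + 39/((-16/(-27))))/(-2032) = (12 + 39/((-16*(-1/27))))*(-1/2032) = (12 + 39/(16/27))*(-1/2032) = (12 + 39*(27/16))*(-1/2032) = (12 + 1053/16)*(-1/2032) = (1245/16)*(-1/2032) = -1245/32512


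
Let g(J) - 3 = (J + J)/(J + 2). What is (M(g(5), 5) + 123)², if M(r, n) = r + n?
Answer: 859329/49 ≈ 17537.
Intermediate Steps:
g(J) = 3 + 2*J/(2 + J) (g(J) = 3 + (J + J)/(J + 2) = 3 + (2*J)/(2 + J) = 3 + 2*J/(2 + J))
M(r, n) = n + r
(M(g(5), 5) + 123)² = ((5 + (6 + 5*5)/(2 + 5)) + 123)² = ((5 + (6 + 25)/7) + 123)² = ((5 + (⅐)*31) + 123)² = ((5 + 31/7) + 123)² = (66/7 + 123)² = (927/7)² = 859329/49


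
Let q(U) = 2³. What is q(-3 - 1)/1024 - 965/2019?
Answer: -121501/258432 ≈ -0.47015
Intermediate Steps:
q(U) = 8
q(-3 - 1)/1024 - 965/2019 = 8/1024 - 965/2019 = 8*(1/1024) - 965*1/2019 = 1/128 - 965/2019 = -121501/258432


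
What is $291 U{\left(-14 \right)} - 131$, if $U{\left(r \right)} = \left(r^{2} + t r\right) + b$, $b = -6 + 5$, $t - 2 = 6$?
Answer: $24022$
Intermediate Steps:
$t = 8$ ($t = 2 + 6 = 8$)
$b = -1$
$U{\left(r \right)} = -1 + r^{2} + 8 r$ ($U{\left(r \right)} = \left(r^{2} + 8 r\right) - 1 = -1 + r^{2} + 8 r$)
$291 U{\left(-14 \right)} - 131 = 291 \left(-1 + \left(-14\right)^{2} + 8 \left(-14\right)\right) - 131 = 291 \left(-1 + 196 - 112\right) - 131 = 291 \cdot 83 - 131 = 24153 - 131 = 24022$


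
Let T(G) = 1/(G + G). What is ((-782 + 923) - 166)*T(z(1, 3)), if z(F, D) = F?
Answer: -25/2 ≈ -12.500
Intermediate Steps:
T(G) = 1/(2*G)
((-782 + 923) - 166)*T(z(1, 3)) = ((-782 + 923) - 166)*((½)/1) = (141 - 166)*((½)*1) = -25*½ = -25/2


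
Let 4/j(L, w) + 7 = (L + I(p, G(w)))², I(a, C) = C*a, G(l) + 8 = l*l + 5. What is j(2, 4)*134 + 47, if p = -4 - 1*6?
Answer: 770255/16377 ≈ 47.033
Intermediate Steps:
p = -10 (p = -4 - 6 = -10)
G(l) = -3 + l² (G(l) = -8 + (l*l + 5) = -8 + (l² + 5) = -8 + (5 + l²) = -3 + l²)
j(L, w) = 4/(-7 + (30 + L - 10*w²)²) (j(L, w) = 4/(-7 + (L + (-3 + w²)*(-10))²) = 4/(-7 + (L + (30 - 10*w²))²) = 4/(-7 + (30 + L - 10*w²)²))
j(2, 4)*134 + 47 = (4/(-7 + (30 + 2 - 10*4²)²))*134 + 47 = (4/(-7 + (30 + 2 - 10*16)²))*134 + 47 = (4/(-7 + (30 + 2 - 160)²))*134 + 47 = (4/(-7 + (-128)²))*134 + 47 = (4/(-7 + 16384))*134 + 47 = (4/16377)*134 + 47 = 536/16377 + 47 = 770255/16377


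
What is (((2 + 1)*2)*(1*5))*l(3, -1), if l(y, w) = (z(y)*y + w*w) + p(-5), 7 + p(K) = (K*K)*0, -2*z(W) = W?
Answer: -315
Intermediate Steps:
z(W) = -W/2
p(K) = -7 (p(K) = -7 + (K*K)*0 = -7 + K²*0 = -7 + 0 = -7)
l(y, w) = -7 + w² - y²/2 (l(y, w) = ((-y/2)*y + w*w) - 7 = (-y²/2 + w²) - 7 = (w² - y²/2) - 7 = -7 + w² - y²/2)
(((2 + 1)*2)*(1*5))*l(3, -1) = (((2 + 1)*2)*(1*5))*(-7 + (-1)² - ½*3²) = ((3*2)*5)*(-7 + 1 - ½*9) = (6*5)*(-7 + 1 - 9/2) = 30*(-21/2) = -315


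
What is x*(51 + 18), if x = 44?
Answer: 3036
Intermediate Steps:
x*(51 + 18) = 44*(51 + 18) = 44*69 = 3036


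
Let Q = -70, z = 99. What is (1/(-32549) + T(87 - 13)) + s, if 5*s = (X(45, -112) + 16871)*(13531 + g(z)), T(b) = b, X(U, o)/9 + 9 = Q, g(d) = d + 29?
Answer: 1436906917137/32549 ≈ 4.4146e+7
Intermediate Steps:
g(d) = 29 + d
X(U, o) = -711 (X(U, o) = -81 + 9*(-70) = -81 - 630 = -711)
s = 44145888 (s = ((-711 + 16871)*(13531 + (29 + 99)))/5 = (16160*(13531 + 128))/5 = (16160*13659)/5 = (⅕)*220729440 = 44145888)
(1/(-32549) + T(87 - 13)) + s = (1/(-32549) + (87 - 13)) + 44145888 = (-1/32549 + 74) + 44145888 = 2408625/32549 + 44145888 = 1436906917137/32549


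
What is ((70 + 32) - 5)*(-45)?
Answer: -4365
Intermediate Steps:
((70 + 32) - 5)*(-45) = (102 - 5)*(-45) = 97*(-45) = -4365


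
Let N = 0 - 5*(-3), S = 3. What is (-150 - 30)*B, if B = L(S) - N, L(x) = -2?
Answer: 3060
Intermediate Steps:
N = 15 (N = 0 + 15 = 15)
B = -17 (B = -2 - 1*15 = -2 - 15 = -17)
(-150 - 30)*B = (-150 - 30)*(-17) = -180*(-17) = 3060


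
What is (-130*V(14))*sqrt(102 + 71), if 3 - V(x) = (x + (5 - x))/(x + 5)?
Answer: -6760*sqrt(173)/19 ≈ -4679.7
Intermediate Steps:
V(x) = 3 - 5/(5 + x) (V(x) = 3 - (x + (5 - x))/(x + 5) = 3 - 5/(5 + x))
(-130*V(14))*sqrt(102 + 71) = (-130*(10 + 3*14)/(5 + 14))*sqrt(102 + 71) = (-130*(10 + 42)/19)*sqrt(173) = (-130*52/19)*sqrt(173) = -6760*sqrt(173)/19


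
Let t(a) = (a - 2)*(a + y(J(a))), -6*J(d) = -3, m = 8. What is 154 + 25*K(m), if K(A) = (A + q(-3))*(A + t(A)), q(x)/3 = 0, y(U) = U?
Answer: 11954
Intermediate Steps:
J(d) = 1/2 (J(d) = -1/6*(-3) = 1/2)
q(x) = 0 (q(x) = 3*0 = 0)
t(a) = (1/2 + a)*(-2 + a) (t(a) = (a - 2)*(a + 1/2) = (-2 + a)*(1/2 + a) = (1/2 + a)*(-2 + a))
K(A) = A*(-1 + A**2 - A/2) (K(A) = (A + 0)*(A + (-1 + A**2 - 3*A/2)) = A*(-1 + A**2 - A/2))
154 + 25*K(m) = 154 + 25*(8*(-1 + 8**2 - 1/2*8)) = 154 + 25*(8*(-1 + 64 - 4)) = 154 + 25*(8*59) = 154 + 25*472 = 154 + 11800 = 11954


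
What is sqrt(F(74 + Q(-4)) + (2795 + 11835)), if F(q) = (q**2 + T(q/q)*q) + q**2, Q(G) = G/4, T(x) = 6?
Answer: sqrt(25726) ≈ 160.39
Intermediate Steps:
Q(G) = G/4 (Q(G) = G*(1/4) = G/4)
F(q) = 2*q**2 + 6*q (F(q) = (q**2 + 6*q) + q**2 = 2*q**2 + 6*q)
sqrt(F(74 + Q(-4)) + (2795 + 11835)) = sqrt(2*(74 + (1/4)*(-4))*(3 + (74 + (1/4)*(-4))) + (2795 + 11835)) = sqrt(2*(74 - 1)*(3 + (74 - 1)) + 14630) = sqrt(2*73*(3 + 73) + 14630) = sqrt(2*73*76 + 14630) = sqrt(11096 + 14630) = sqrt(25726)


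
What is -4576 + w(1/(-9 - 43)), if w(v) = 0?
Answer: -4576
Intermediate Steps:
-4576 + w(1/(-9 - 43)) = -4576 + 0 = -4576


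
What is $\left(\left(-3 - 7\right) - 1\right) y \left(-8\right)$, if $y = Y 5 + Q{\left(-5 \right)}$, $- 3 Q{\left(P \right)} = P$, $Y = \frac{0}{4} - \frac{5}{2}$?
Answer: $- \frac{2860}{3} \approx -953.33$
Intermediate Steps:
$Y = - \frac{5}{2}$ ($Y = 0 \cdot \frac{1}{4} - \frac{5}{2} = 0 - \frac{5}{2} = - \frac{5}{2} \approx -2.5$)
$Q{\left(P \right)} = - \frac{P}{3}$
$y = - \frac{65}{6}$ ($y = \left(- \frac{5}{2}\right) 5 - - \frac{5}{3} = - \frac{25}{2} + \frac{5}{3} = - \frac{65}{6} \approx -10.833$)
$\left(\left(-3 - 7\right) - 1\right) y \left(-8\right) = \left(\left(-3 - 7\right) - 1\right) \left(- \frac{65}{6}\right) \left(-8\right) = \left(-10 - 1\right) \left(- \frac{65}{6}\right) \left(-8\right) = \left(-11\right) \left(- \frac{65}{6}\right) \left(-8\right) = \frac{715}{6} \left(-8\right) = - \frac{2860}{3}$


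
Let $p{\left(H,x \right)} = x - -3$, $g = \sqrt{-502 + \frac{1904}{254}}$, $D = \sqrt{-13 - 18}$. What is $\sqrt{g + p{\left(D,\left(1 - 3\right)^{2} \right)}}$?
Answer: $\frac{\sqrt{112903 + 381 i \sqrt{886206}}}{127} \approx 3.8931 + 2.856 i$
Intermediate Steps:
$D = i \sqrt{31}$ ($D = \sqrt{-31} = i \sqrt{31} \approx 5.5678 i$)
$g = \frac{3 i \sqrt{886206}}{127}$ ($g = \sqrt{-502 + 1904 \cdot \frac{1}{254}} = \sqrt{-502 + \frac{952}{127}} = \sqrt{- \frac{62802}{127}} = \frac{3 i \sqrt{886206}}{127} \approx 22.237 i$)
$p{\left(H,x \right)} = 3 + x$ ($p{\left(H,x \right)} = x + 3 = 3 + x$)
$\sqrt{g + p{\left(D,\left(1 - 3\right)^{2} \right)}} = \sqrt{\frac{3 i \sqrt{886206}}{127} + \left(3 + \left(1 - 3\right)^{2}\right)} = \sqrt{\frac{3 i \sqrt{886206}}{127} + \left(3 + \left(-2\right)^{2}\right)} = \sqrt{\frac{3 i \sqrt{886206}}{127} + \left(3 + 4\right)} = \sqrt{\frac{3 i \sqrt{886206}}{127} + 7} = \sqrt{7 + \frac{3 i \sqrt{886206}}{127}}$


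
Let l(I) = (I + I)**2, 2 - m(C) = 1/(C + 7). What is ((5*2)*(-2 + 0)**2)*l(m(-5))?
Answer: 360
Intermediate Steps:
m(C) = 2 - 1/(7 + C) (m(C) = 2 - 1/(C + 7) = 2 - 1/(7 + C))
l(I) = 4*I**2 (l(I) = (2*I)**2 = 4*I**2)
((5*2)*(-2 + 0)**2)*l(m(-5)) = ((5*2)*(-2 + 0)**2)*(4*((13 + 2*(-5))/(7 - 5))**2) = (10*(-2)**2)*(4*((13 - 10)/2)**2) = (10*4)*(4*((1/2)*3)**2) = 40*(4*(3/2)**2) = 40*(4*(9/4)) = 40*9 = 360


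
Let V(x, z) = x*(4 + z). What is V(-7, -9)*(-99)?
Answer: -3465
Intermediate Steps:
V(-7, -9)*(-99) = -7*(4 - 9)*(-99) = -7*(-5)*(-99) = 35*(-99) = -3465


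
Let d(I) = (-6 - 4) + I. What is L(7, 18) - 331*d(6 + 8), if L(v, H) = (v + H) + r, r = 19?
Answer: -1280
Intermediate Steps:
L(v, H) = 19 + H + v (L(v, H) = (v + H) + 19 = (H + v) + 19 = 19 + H + v)
d(I) = -10 + I
L(7, 18) - 331*d(6 + 8) = (19 + 18 + 7) - 331*(-10 + (6 + 8)) = 44 - 331*(-10 + 14) = 44 - 331*4 = 44 - 1324 = -1280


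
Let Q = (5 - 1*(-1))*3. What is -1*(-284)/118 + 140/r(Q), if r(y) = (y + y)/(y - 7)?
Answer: 23993/531 ≈ 45.185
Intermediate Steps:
Q = 18 (Q = (5 + 1)*3 = 6*3 = 18)
r(y) = 2*y/(-7 + y) (r(y) = (2*y)/(-7 + y) = 2*y/(-7 + y))
-1*(-284)/118 + 140/r(Q) = -1*(-284)/118 + 140/((2*18/(-7 + 18))) = 284*(1/118) + 140/((2*18/11)) = 142/59 + 140/((2*18*(1/11))) = 142/59 + 140/(36/11) = 142/59 + 140*(11/36) = 142/59 + 385/9 = 23993/531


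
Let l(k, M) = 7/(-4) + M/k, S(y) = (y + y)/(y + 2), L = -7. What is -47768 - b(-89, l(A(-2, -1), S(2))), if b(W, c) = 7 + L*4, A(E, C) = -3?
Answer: -47747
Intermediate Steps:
S(y) = 2*y/(2 + y) (S(y) = (2*y)/(2 + y) = 2*y/(2 + y))
l(k, M) = -7/4 + M/k (l(k, M) = 7*(-1/4) + M/k = -7/4 + M/k)
b(W, c) = -21 (b(W, c) = 7 - 7*4 = 7 - 28 = -21)
-47768 - b(-89, l(A(-2, -1), S(2))) = -47768 - 1*(-21) = -47768 + 21 = -47747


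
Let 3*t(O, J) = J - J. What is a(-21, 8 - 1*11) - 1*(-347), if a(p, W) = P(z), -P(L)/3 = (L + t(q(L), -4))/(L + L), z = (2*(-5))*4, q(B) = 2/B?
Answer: 691/2 ≈ 345.50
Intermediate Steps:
t(O, J) = 0 (t(O, J) = (J - J)/3 = (⅓)*0 = 0)
z = -40 (z = -10*4 = -40)
P(L) = -3/2 (P(L) = -3*(L + 0)/(L + L) = -3*L/(2*L) = -3*L*1/(2*L) = -3*½ = -3/2)
a(p, W) = -3/2
a(-21, 8 - 1*11) - 1*(-347) = -3/2 - 1*(-347) = -3/2 + 347 = 691/2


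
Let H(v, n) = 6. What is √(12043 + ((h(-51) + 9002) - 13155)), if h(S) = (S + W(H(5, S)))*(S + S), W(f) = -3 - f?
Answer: √14010 ≈ 118.36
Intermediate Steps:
h(S) = 2*S*(-9 + S) (h(S) = (S + (-3 - 1*6))*(S + S) = (S + (-3 - 6))*(2*S) = (S - 9)*(2*S) = (-9 + S)*(2*S) = 2*S*(-9 + S))
√(12043 + ((h(-51) + 9002) - 13155)) = √(12043 + ((2*(-51)*(-9 - 51) + 9002) - 13155)) = √(12043 + ((2*(-51)*(-60) + 9002) - 13155)) = √(12043 + ((6120 + 9002) - 13155)) = √(12043 + (15122 - 13155)) = √(12043 + 1967) = √14010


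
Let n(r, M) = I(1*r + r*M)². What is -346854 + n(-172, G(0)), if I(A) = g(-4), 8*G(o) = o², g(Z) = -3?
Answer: -346845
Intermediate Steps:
G(o) = o²/8
I(A) = -3
n(r, M) = 9 (n(r, M) = (-3)² = 9)
-346854 + n(-172, G(0)) = -346854 + 9 = -346845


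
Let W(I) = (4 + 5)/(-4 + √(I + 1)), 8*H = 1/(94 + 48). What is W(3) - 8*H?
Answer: -320/71 ≈ -4.5070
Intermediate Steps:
H = 1/1136 (H = 1/(8*(94 + 48)) = (⅛)/142 = (⅛)*(1/142) = 1/1136 ≈ 0.00088028)
W(I) = 9/(-4 + √(1 + I))
W(3) - 8*H = 9/(-4 + √(1 + 3)) - 8*1/1136 = 9/(-4 + √4) - 1/142 = 9/(-4 + 2) - 1/142 = 9/(-2) - 1/142 = 9*(-½) - 1/142 = -9/2 - 1/142 = -320/71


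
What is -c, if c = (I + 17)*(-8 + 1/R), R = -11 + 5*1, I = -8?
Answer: 147/2 ≈ 73.500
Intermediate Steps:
R = -6 (R = -11 + 5 = -6)
c = -147/2 (c = (-8 + 17)*(-8 + 1/(-6)) = 9*(-8 - ⅙) = 9*(-49/6) = -147/2 ≈ -73.500)
-c = -1*(-147/2) = 147/2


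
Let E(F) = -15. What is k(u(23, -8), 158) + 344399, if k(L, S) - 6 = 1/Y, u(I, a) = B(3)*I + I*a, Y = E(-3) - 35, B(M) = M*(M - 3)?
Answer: 17220249/50 ≈ 3.4441e+5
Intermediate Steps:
B(M) = M*(-3 + M)
Y = -50 (Y = -15 - 35 = -50)
u(I, a) = I*a (u(I, a) = (3*(-3 + 3))*I + I*a = (3*0)*I + I*a = 0*I + I*a = 0 + I*a = I*a)
k(L, S) = 299/50 (k(L, S) = 6 + 1/(-50) = 6 - 1/50 = 299/50)
k(u(23, -8), 158) + 344399 = 299/50 + 344399 = 17220249/50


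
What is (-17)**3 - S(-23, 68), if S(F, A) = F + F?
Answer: -4867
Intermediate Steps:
S(F, A) = 2*F
(-17)**3 - S(-23, 68) = (-17)**3 - 2*(-23) = -4913 - 1*(-46) = -4913 + 46 = -4867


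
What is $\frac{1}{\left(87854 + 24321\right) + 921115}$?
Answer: $\frac{1}{1033290} \approx 9.6778 \cdot 10^{-7}$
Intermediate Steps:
$\frac{1}{\left(87854 + 24321\right) + 921115} = \frac{1}{112175 + 921115} = \frac{1}{1033290}$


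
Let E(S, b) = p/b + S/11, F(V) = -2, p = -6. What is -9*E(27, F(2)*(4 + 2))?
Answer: -585/22 ≈ -26.591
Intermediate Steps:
E(S, b) = -6/b + S/11
-9*E(27, F(2)*(4 + 2)) = -9*(-6*(-1/(2*(4 + 2))) + (1/11)*27) = -9*(-6/((-2*6)) + 27/11) = -9*(-6/(-12) + 27/11) = -9*(-6*(-1/12) + 27/11) = -9*(½ + 27/11) = -9*65/22 = -585/22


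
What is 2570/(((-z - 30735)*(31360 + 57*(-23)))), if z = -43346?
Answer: 2570/378947939 ≈ 6.7819e-6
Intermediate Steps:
2570/(((-z - 30735)*(31360 + 57*(-23)))) = 2570/(((-1*(-43346) - 30735)*(31360 + 57*(-23)))) = 2570/(((43346 - 30735)*(31360 - 1311))) = 2570/((12611*30049)) = 2570/378947939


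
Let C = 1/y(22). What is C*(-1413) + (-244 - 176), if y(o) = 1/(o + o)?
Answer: -62592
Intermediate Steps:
y(o) = 1/(2*o)
C = 44 (C = 1/((1/2)/22) = 1/((1/2)*(1/22)) = 1/(1/44) = 44)
C*(-1413) + (-244 - 176) = 44*(-1413) + (-244 - 176) = -62172 - 420 = -62592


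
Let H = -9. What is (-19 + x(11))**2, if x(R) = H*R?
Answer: 13924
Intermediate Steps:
x(R) = -9*R
(-19 + x(11))**2 = (-19 - 9*11)**2 = (-19 - 99)**2 = (-118)**2 = 13924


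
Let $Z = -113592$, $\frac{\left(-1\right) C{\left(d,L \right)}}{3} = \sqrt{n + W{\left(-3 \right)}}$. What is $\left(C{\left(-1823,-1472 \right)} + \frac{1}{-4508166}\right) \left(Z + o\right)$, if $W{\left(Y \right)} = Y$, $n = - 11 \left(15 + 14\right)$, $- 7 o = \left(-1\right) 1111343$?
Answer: $- \frac{24323}{2427474} - \frac{948597 i \sqrt{322}}{7} \approx -0.01002 - 2.4317 \cdot 10^{6} i$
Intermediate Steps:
$o = \frac{1111343}{7}$ ($o = - \frac{\left(-1\right) 1111343}{7} = \left(- \frac{1}{7}\right) \left(-1111343\right) = \frac{1111343}{7} \approx 1.5876 \cdot 10^{5}$)
$n = -319$ ($n = \left(-11\right) 29 = -319$)
$C{\left(d,L \right)} = - 3 i \sqrt{322}$ ($C{\left(d,L \right)} = - 3 \sqrt{-319 - 3} = - 3 \sqrt{-322} = - 3 i \sqrt{322}$)
$\left(C{\left(-1823,-1472 \right)} + \frac{1}{-4508166}\right) \left(Z + o\right) = \left(- 3 i \sqrt{322} + \frac{1}{-4508166}\right) \left(-113592 + \frac{1111343}{7}\right) = \left(- 3 i \sqrt{322} - \frac{1}{4508166}\right) \frac{316199}{7} = \left(- \frac{1}{4508166} - 3 i \sqrt{322}\right) \frac{316199}{7} = - \frac{24323}{2427474} - \frac{948597 i \sqrt{322}}{7}$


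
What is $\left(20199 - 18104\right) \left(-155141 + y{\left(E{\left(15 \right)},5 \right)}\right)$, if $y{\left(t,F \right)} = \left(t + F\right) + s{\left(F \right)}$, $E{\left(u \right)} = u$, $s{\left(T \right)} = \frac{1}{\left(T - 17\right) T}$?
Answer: $- \frac{3899742359}{12} \approx -3.2498 \cdot 10^{8}$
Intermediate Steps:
$s{\left(T \right)} = \frac{1}{T \left(-17 + T\right)}$ ($s{\left(T \right)} = \frac{1}{\left(-17 + T\right) T} = \frac{1}{T \left(-17 + T\right)}$)
$y{\left(t,F \right)} = F + t + \frac{1}{F \left(-17 + F\right)}$ ($y{\left(t,F \right)} = \left(t + F\right) + \frac{1}{F \left(-17 + F\right)} = \left(F + t\right) + \frac{1}{F \left(-17 + F\right)} = F + t + \frac{1}{F \left(-17 + F\right)}$)
$\left(20199 - 18104\right) \left(-155141 + y{\left(E{\left(15 \right)},5 \right)}\right) = \left(20199 - 18104\right) \left(-155141 + \frac{1 + 5 \left(-17 + 5\right) \left(5 + 15\right)}{5 \left(-17 + 5\right)}\right) = 2095 \left(-155141 + \frac{1 + 5 \left(-12\right) 20}{5 \left(-12\right)}\right) = 2095 \left(-155141 + \frac{1}{5} \left(- \frac{1}{12}\right) \left(1 - 1200\right)\right) = 2095 \left(-155141 + \frac{1}{5} \left(- \frac{1}{12}\right) \left(-1199\right)\right) = 2095 \left(-155141 + \frac{1199}{60}\right) = 2095 \left(- \frac{9307261}{60}\right) = - \frac{3899742359}{12}$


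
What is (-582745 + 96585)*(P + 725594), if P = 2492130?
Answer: -1564328699840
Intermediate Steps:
(-582745 + 96585)*(P + 725594) = (-582745 + 96585)*(2492130 + 725594) = -486160*3217724 = -1564328699840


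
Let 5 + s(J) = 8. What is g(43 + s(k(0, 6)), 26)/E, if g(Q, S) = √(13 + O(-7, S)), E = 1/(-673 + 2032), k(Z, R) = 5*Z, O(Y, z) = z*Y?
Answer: 17667*I ≈ 17667.0*I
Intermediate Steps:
O(Y, z) = Y*z
s(J) = 3 (s(J) = -5 + 8 = 3)
E = 1/1359 ≈ 0.00073584
g(Q, S) = √(13 - 7*S)
g(43 + s(k(0, 6)), 26)/E = √(13 - 7*26)/(1/1359) = √(13 - 182)*1359 = √(-169)*1359 = (13*I)*1359 = 17667*I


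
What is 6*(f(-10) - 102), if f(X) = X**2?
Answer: -12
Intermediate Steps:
6*(f(-10) - 102) = 6*((-10)**2 - 102) = 6*(100 - 102) = 6*(-2) = -12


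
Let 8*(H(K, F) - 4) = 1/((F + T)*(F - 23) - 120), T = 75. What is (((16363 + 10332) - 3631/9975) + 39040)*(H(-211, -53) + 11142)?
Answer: 10477416177193067/14300160 ≈ 7.3268e+8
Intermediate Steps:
H(K, F) = 4 + 1/(8*(-120 + (-23 + F)*(75 + F))) (H(K, F) = 4 + 1/(8*((F + 75)*(F - 23) - 120)) = 4 + 1/(8*((75 + F)*(-23 + F) - 120)) = 4 + 1/(8*((-23 + F)*(75 + F) - 120)) = 4 + 1/(8*(-120 + (-23 + F)*(75 + F))))
(((16363 + 10332) - 3631/9975) + 39040)*(H(-211, -53) + 11142) = (((16363 + 10332) - 3631/9975) + 39040)*((-59039 + 32*(-53)² + 1664*(-53))/(8*(-1845 + (-53)² + 52*(-53))) + 11142) = ((26695 - 3631*1/9975) + 39040)*((-59039 + 32*2809 - 88192)/(8*(-1845 + 2809 - 2756)) + 11142) = ((26695 - 3631/9975) + 39040)*((⅛)*(-59039 + 89888 - 88192)/(-1792) + 11142) = (266278994/9975 + 39040)*((⅛)*(-1/1792)*(-57343) + 11142) = 655702994*(57343/14336 + 11142)/9975 = (655702994/9975)*(159789055/14336) = 10477416177193067/14300160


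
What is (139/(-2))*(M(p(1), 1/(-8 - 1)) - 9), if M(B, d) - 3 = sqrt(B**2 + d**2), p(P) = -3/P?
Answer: 417 - 139*sqrt(730)/18 ≈ 208.36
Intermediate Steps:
M(B, d) = 3 + sqrt(B**2 + d**2)
(139/(-2))*(M(p(1), 1/(-8 - 1)) - 9) = (139/(-2))*((3 + sqrt((-3/1)**2 + (1/(-8 - 1))**2)) - 9) = (139*(-1/2))*((3 + sqrt((-3*1)**2 + (1/(-9))**2)) - 9) = -139*((3 + sqrt((-3)**2 + (-1/9)**2)) - 9)/2 = -139*((3 + sqrt(9 + 1/81)) - 9)/2 = -139*((3 + sqrt(730/81)) - 9)/2 = -139*((3 + sqrt(730)/9) - 9)/2 = -139*(-6 + sqrt(730)/9)/2 = 417 - 139*sqrt(730)/18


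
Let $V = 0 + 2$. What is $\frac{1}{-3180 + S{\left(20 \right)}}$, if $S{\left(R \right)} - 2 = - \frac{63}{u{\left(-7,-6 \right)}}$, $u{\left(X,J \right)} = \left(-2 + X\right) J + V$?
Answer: $- \frac{8}{25433} \approx -0.00031455$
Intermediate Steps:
$V = 2$
$u{\left(X,J \right)} = 2 + J \left(-2 + X\right)$ ($u{\left(X,J \right)} = \left(-2 + X\right) J + 2 = J \left(-2 + X\right) + 2 = 2 + J \left(-2 + X\right)$)
$S{\left(R \right)} = \frac{7}{8}$ ($S{\left(R \right)} = 2 - \frac{63}{2 - -12 - -42} = 2 - \frac{63}{2 + 12 + 42} = 2 - \frac{63}{56} = 2 - \frac{9}{8} = \frac{7}{8}$)
$\frac{1}{-3180 + S{\left(20 \right)}} = \frac{1}{-3180 + \frac{7}{8}} = \frac{1}{- \frac{25433}{8}} = - \frac{8}{25433}$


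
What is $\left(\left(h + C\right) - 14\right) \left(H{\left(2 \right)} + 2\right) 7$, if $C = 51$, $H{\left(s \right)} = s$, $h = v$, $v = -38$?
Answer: $-28$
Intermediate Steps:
$h = -38$
$\left(\left(h + C\right) - 14\right) \left(H{\left(2 \right)} + 2\right) 7 = \left(\left(-38 + 51\right) - 14\right) \left(2 + 2\right) 7 = \left(13 - 14\right) 4 \cdot 7 = \left(-1\right) 28 = -28$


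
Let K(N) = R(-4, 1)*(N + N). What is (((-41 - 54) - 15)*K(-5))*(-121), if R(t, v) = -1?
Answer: 133100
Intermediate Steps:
K(N) = -2*N (K(N) = -(N + N) = -2*N)
(((-41 - 54) - 15)*K(-5))*(-121) = (((-41 - 54) - 15)*(-2*(-5)))*(-121) = ((-95 - 15)*10)*(-121) = -110*10*(-121) = -1100*(-121) = 133100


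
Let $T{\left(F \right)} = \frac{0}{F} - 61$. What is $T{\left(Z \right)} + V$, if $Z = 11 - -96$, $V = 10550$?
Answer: $10489$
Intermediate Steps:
$Z = 107$ ($Z = 11 + 96 = 107$)
$T{\left(F \right)} = -61$ ($T{\left(F \right)} = 0 - 61 = -61$)
$T{\left(Z \right)} + V = -61 + 10550 = 10489$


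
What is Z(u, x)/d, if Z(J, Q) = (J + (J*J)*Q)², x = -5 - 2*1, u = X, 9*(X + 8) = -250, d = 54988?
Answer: 132745821649/90194067 ≈ 1471.8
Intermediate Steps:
X = -322/9 (X = -8 + (⅑)*(-250) = -8 - 250/9 = -322/9 ≈ -35.778)
u = -322/9 ≈ -35.778
x = -7 (x = -5 - 2 = -7)
Z(J, Q) = (J + Q*J²)² (Z(J, Q) = (J + J²*Q)² = (J + Q*J²)²)
Z(u, x)/d = ((-322/9)²*(1 - 322/9*(-7))²)/54988 = (103684*(1 + 2254/9)²/81)*(1/54988) = (103684*(2263/9)²/81)*(1/54988) = ((103684/81)*(5121169/81))*(1/54988) = (530983286596/6561)*(1/54988) = 132745821649/90194067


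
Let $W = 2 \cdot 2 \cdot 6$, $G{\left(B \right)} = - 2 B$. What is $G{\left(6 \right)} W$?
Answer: $-288$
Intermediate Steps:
$W = 24$ ($W = 4 \cdot 6 = 24$)
$G{\left(6 \right)} W = \left(-2\right) 6 \cdot 24 = \left(-12\right) 24 = -288$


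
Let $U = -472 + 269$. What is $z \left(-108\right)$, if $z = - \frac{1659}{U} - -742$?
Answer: $- \frac{2349540}{29} \approx -81019.0$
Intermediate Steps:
$U = -203$
$z = \frac{21755}{29}$ ($z = - \frac{1659}{-203} - -742 = \left(-1659\right) \left(- \frac{1}{203}\right) + 742 = \frac{237}{29} + 742 = \frac{21755}{29} \approx 750.17$)
$z \left(-108\right) = \frac{21755}{29} \left(-108\right) = - \frac{2349540}{29}$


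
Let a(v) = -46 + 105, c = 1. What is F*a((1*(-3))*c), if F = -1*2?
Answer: -118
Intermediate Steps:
a(v) = 59
F = -2
F*a((1*(-3))*c) = -2*59 = -118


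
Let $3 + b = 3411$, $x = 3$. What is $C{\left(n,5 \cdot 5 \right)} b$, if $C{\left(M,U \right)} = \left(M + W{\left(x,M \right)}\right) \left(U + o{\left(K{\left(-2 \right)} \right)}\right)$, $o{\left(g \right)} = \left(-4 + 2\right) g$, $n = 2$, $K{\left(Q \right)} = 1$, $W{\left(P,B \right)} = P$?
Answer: $391920$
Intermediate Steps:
$b = 3408$ ($b = -3 + 3411 = 3408$)
$o{\left(g \right)} = - 2 g$
$C{\left(M,U \right)} = \left(-2 + U\right) \left(3 + M\right)$ ($C{\left(M,U \right)} = \left(M + 3\right) \left(U - 2\right) = \left(3 + M\right) \left(U - 2\right) = \left(3 + M\right) \left(-2 + U\right) = \left(-2 + U\right) \left(3 + M\right)$)
$C{\left(n,5 \cdot 5 \right)} b = \left(-6 - 4 + 3 \cdot 5 \cdot 5 + 2 \cdot 5 \cdot 5\right) 3408 = \left(-6 - 4 + 3 \cdot 25 + 2 \cdot 25\right) 3408 = \left(-6 - 4 + 75 + 50\right) 3408 = 115 \cdot 3408 = 391920$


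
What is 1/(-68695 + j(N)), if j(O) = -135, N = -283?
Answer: -1/68830 ≈ -1.4529e-5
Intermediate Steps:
1/(-68695 + j(N)) = 1/(-68695 - 135) = 1/(-68830) = -1/68830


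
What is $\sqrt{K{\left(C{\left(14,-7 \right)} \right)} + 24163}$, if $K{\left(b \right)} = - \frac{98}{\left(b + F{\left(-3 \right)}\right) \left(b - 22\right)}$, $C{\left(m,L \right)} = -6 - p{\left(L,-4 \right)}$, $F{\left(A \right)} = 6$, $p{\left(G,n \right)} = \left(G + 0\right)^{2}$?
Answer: $\frac{\sqrt{143262273}}{77} \approx 155.44$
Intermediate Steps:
$p{\left(G,n \right)} = G^{2}$
$C{\left(m,L \right)} = -6 - L^{2}$
$K{\left(b \right)} = - \frac{98}{\left(-22 + b\right) \left(6 + b\right)}$ ($K{\left(b \right)} = - \frac{98}{\left(b + 6\right) \left(b - 22\right)} = - \frac{98}{\left(6 + b\right) \left(-22 + b\right)} = - \frac{98}{\left(-22 + b\right) \left(6 + b\right)}$)
$\sqrt{K{\left(C{\left(14,-7 \right)} \right)} + 24163} = \sqrt{\frac{98}{132 - \left(-6 - \left(-7\right)^{2}\right)^{2} + 16 \left(-6 - \left(-7\right)^{2}\right)} + 24163} = \sqrt{\frac{98}{132 - \left(-6 - 49\right)^{2} + 16 \left(-6 - 49\right)} + 24163} = \sqrt{\frac{98}{132 - \left(-55\right)^{2} + 16 \left(-55\right)} + 24163} = \sqrt{\frac{98}{132 - 3025 - 880} + 24163} = \sqrt{\frac{98}{-3773} + 24163} = \sqrt{98 \left(- \frac{1}{3773}\right) + 24163} = \sqrt{- \frac{2}{77} + 24163} = \sqrt{\frac{1860549}{77}} = \frac{\sqrt{143262273}}{77}$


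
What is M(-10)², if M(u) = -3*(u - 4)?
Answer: 1764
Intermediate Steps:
M(u) = 12 - 3*u (M(u) = -3*(-4 + u) = 12 - 3*u)
M(-10)² = (12 - 3*(-10))² = (12 + 30)² = 42² = 1764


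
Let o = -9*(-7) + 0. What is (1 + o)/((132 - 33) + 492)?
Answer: 64/591 ≈ 0.10829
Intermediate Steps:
o = 63 (o = 63 + 0 = 63)
(1 + o)/((132 - 33) + 492) = (1 + 63)/((132 - 33) + 492) = 64/(99 + 492) = 64/591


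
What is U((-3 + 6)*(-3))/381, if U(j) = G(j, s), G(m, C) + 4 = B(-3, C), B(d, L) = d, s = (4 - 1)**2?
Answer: -7/381 ≈ -0.018373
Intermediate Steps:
s = 9 (s = 3**2 = 9)
G(m, C) = -7 (G(m, C) = -4 - 3 = -7)
U(j) = -7
U((-3 + 6)*(-3))/381 = -7/381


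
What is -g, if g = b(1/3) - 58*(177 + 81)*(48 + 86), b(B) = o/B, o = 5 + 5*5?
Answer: 2005086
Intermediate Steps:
o = 30 (o = 5 + 25 = 30)
b(B) = 30/B
g = -2005086 (g = 30/(1/3) - 58*(177 + 81)*(48 + 86) = 30/(⅓) - 14964*134 = 30*3 - 58*34572 = 90 - 2005176 = -2005086)
-g = -1*(-2005086) = 2005086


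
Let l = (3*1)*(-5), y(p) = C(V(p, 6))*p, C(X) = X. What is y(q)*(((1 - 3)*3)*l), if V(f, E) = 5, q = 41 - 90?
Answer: -22050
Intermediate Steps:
q = -49
y(p) = 5*p
l = -15 (l = 3*(-5) = -15)
y(q)*(((1 - 3)*3)*l) = (5*(-49))*(((1 - 3)*3)*(-15)) = -245*(-2*3)*(-15) = -(-1470)*(-15) = -245*90 = -22050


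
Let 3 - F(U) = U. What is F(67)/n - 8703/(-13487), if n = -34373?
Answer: 300011387/463588651 ≈ 0.64715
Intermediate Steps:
F(U) = 3 - U
F(67)/n - 8703/(-13487) = (3 - 1*67)/(-34373) - 8703/(-13487) = (3 - 67)*(-1/34373) - 8703*(-1/13487) = -64*(-1/34373) + 8703/13487 = 64/34373 + 8703/13487 = 300011387/463588651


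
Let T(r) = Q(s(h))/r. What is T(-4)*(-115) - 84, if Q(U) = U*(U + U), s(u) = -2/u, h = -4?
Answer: -557/8 ≈ -69.625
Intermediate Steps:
Q(U) = 2*U**2 (Q(U) = U*(2*U) = 2*U**2)
T(r) = 1/(2*r) (T(r) = (2*(-2/(-4))**2)/r = (2*(-2*(-1/4))**2)/r = (2*(1/2)**2)/r = (2*(1/4))/r = 1/(2*r))
T(-4)*(-115) - 84 = ((1/2)/(-4))*(-115) - 84 = ((1/2)*(-1/4))*(-115) - 84 = -1/8*(-115) - 84 = 115/8 - 84 = -557/8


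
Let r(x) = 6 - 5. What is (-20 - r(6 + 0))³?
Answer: -9261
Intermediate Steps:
r(x) = 1
(-20 - r(6 + 0))³ = (-20 - 1*1)³ = (-20 - 1)³ = (-21)³ = -9261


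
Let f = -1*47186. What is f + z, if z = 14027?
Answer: -33159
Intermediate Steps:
f = -47186
f + z = -47186 + 14027 = -33159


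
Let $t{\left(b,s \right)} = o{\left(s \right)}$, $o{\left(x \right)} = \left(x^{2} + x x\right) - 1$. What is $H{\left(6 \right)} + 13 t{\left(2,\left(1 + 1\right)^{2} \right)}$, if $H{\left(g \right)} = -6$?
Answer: $397$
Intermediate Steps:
$o{\left(x \right)} = -1 + 2 x^{2}$ ($o{\left(x \right)} = \left(x^{2} + x^{2}\right) - 1 = 2 x^{2} - 1 = -1 + 2 x^{2}$)
$t{\left(b,s \right)} = -1 + 2 s^{2}$
$H{\left(6 \right)} + 13 t{\left(2,\left(1 + 1\right)^{2} \right)} = -6 + 13 \left(-1 + 2 \left(\left(1 + 1\right)^{2}\right)^{2}\right) = -6 + 13 \left(-1 + 2 \left(2^{2}\right)^{2}\right) = -6 + 13 \left(-1 + 2 \cdot 4^{2}\right) = -6 + 13 \left(-1 + 2 \cdot 16\right) = -6 + 13 \left(-1 + 32\right) = -6 + 13 \cdot 31 = -6 + 403 = 397$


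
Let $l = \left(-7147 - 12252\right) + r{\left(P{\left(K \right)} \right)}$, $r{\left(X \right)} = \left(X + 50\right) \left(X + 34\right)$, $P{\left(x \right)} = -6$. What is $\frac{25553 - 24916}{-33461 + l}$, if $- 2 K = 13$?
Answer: $- \frac{637}{51628} \approx -0.012338$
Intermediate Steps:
$K = - \frac{13}{2}$ ($K = \left(- \frac{1}{2}\right) 13 = - \frac{13}{2} \approx -6.5$)
$r{\left(X \right)} = \left(34 + X\right) \left(50 + X\right)$ ($r{\left(X \right)} = \left(50 + X\right) \left(34 + X\right) = \left(34 + X\right) \left(50 + X\right)$)
$l = -18167$ ($l = \left(-7147 - 12252\right) + \left(1700 + \left(-6\right)^{2} + 84 \left(-6\right)\right) = \left(-7147 - 12252\right) + \left(1700 + 36 - 504\right) = -19399 + 1232 = -18167$)
$\frac{25553 - 24916}{-33461 + l} = \frac{25553 - 24916}{-33461 - 18167} = \frac{637}{-51628} = 637 \left(- \frac{1}{51628}\right) = - \frac{637}{51628}$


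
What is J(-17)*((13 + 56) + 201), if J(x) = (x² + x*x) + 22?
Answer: 162000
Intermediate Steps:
J(x) = 22 + 2*x² (J(x) = (x² + x²) + 22 = 2*x² + 22 = 22 + 2*x²)
J(-17)*((13 + 56) + 201) = (22 + 2*(-17)²)*((13 + 56) + 201) = (22 + 2*289)*(69 + 201) = (22 + 578)*270 = 600*270 = 162000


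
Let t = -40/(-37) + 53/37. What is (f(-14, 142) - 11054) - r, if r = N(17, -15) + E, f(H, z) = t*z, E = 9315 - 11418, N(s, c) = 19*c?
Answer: -307436/37 ≈ -8309.1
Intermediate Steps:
t = 93/37 (t = -40*(-1/37) + 53*(1/37) = 40/37 + 53/37 = 93/37 ≈ 2.5135)
E = -2103
f(H, z) = 93*z/37
r = -2388 (r = 19*(-15) - 2103 = -285 - 2103 = -2388)
(f(-14, 142) - 11054) - r = ((93/37)*142 - 11054) - 1*(-2388) = (13206/37 - 11054) + 2388 = -395792/37 + 2388 = -307436/37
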